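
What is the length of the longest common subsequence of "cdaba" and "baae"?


LCS of "cdaba" and "baae"
DP table:
           b    a    a    e
      0    0    0    0    0
  c   0    0    0    0    0
  d   0    0    0    0    0
  a   0    0    1    1    1
  b   0    1    1    1    1
  a   0    1    2    2    2
LCS length = dp[5][4] = 2

2


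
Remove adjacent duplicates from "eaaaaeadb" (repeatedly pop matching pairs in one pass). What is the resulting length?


Input: eaaaaeadb
Stack-based adjacent duplicate removal:
  Read 'e': push. Stack: e
  Read 'a': push. Stack: ea
  Read 'a': matches stack top 'a' => pop. Stack: e
  Read 'a': push. Stack: ea
  Read 'a': matches stack top 'a' => pop. Stack: e
  Read 'e': matches stack top 'e' => pop. Stack: (empty)
  Read 'a': push. Stack: a
  Read 'd': push. Stack: ad
  Read 'b': push. Stack: adb
Final stack: "adb" (length 3)

3


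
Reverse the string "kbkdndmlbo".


Input: kbkdndmlbo
Reading characters right to left:
  Position 9: 'o'
  Position 8: 'b'
  Position 7: 'l'
  Position 6: 'm'
  Position 5: 'd'
  Position 4: 'n'
  Position 3: 'd'
  Position 2: 'k'
  Position 1: 'b'
  Position 0: 'k'
Reversed: oblmdndkbk

oblmdndkbk


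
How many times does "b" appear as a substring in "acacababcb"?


Searching for "b" in "acacababcb"
Scanning each position:
  Position 0: "a" => no
  Position 1: "c" => no
  Position 2: "a" => no
  Position 3: "c" => no
  Position 4: "a" => no
  Position 5: "b" => MATCH
  Position 6: "a" => no
  Position 7: "b" => MATCH
  Position 8: "c" => no
  Position 9: "b" => MATCH
Total occurrences: 3

3


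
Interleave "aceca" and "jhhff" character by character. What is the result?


Interleaving "aceca" and "jhhff":
  Position 0: 'a' from first, 'j' from second => "aj"
  Position 1: 'c' from first, 'h' from second => "ch"
  Position 2: 'e' from first, 'h' from second => "eh"
  Position 3: 'c' from first, 'f' from second => "cf"
  Position 4: 'a' from first, 'f' from second => "af"
Result: ajchehcfaf

ajchehcfaf


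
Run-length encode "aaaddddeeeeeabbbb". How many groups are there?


Input: aaaddddeeeeeabbbb
Scanning for consecutive runs:
  Group 1: 'a' x 3 (positions 0-2)
  Group 2: 'd' x 4 (positions 3-6)
  Group 3: 'e' x 5 (positions 7-11)
  Group 4: 'a' x 1 (positions 12-12)
  Group 5: 'b' x 4 (positions 13-16)
Total groups: 5

5


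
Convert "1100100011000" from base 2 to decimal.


Input: "1100100011000" in base 2
Positional expansion:
  Digit '1' (value 1) x 2^12 = 4096
  Digit '1' (value 1) x 2^11 = 2048
  Digit '0' (value 0) x 2^10 = 0
  Digit '0' (value 0) x 2^9 = 0
  Digit '1' (value 1) x 2^8 = 256
  Digit '0' (value 0) x 2^7 = 0
  Digit '0' (value 0) x 2^6 = 0
  Digit '0' (value 0) x 2^5 = 0
  Digit '1' (value 1) x 2^4 = 16
  Digit '1' (value 1) x 2^3 = 8
  Digit '0' (value 0) x 2^2 = 0
  Digit '0' (value 0) x 2^1 = 0
  Digit '0' (value 0) x 2^0 = 0
Sum = 6424

6424


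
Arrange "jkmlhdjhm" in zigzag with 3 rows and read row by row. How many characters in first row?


Zigzag "jkmlhdjhm" into 3 rows:
Placing characters:
  'j' => row 0
  'k' => row 1
  'm' => row 2
  'l' => row 1
  'h' => row 0
  'd' => row 1
  'j' => row 2
  'h' => row 1
  'm' => row 0
Rows:
  Row 0: "jhm"
  Row 1: "kldh"
  Row 2: "mj"
First row length: 3

3


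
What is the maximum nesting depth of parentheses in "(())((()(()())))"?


Input: "(())((()(()())))"
Tracking depth:
  Position 0 '(': depth becomes 1
  Position 1 '(': depth becomes 2
  Position 2 ')': depth becomes 1
  Position 3 ')': depth becomes 0
  Position 4 '(': depth becomes 1
  Position 5 '(': depth becomes 2
  Position 6 '(': depth becomes 3
  Position 7 ')': depth becomes 2
  Position 8 '(': depth becomes 3
  Position 9 '(': depth becomes 4
  Position 10 ')': depth becomes 3
  Position 11 '(': depth becomes 4
  Position 12 ')': depth becomes 3
  Position 13 ')': depth becomes 2
  Position 14 ')': depth becomes 1
  Position 15 ')': depth becomes 0
Maximum depth reached: 4

4


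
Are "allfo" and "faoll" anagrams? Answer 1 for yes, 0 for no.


Strings: "allfo", "faoll"
Sorted first:  afllo
Sorted second: afllo
Sorted forms match => anagrams

1


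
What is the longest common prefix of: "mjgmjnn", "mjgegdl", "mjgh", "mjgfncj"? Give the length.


Words: mjgmjnn, mjgegdl, mjgh, mjgfncj
  Position 0: all 'm' => match
  Position 1: all 'j' => match
  Position 2: all 'g' => match
  Position 3: ('m', 'e', 'h', 'f') => mismatch, stop
LCP = "mjg" (length 3)

3


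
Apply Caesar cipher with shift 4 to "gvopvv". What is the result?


Caesar cipher: shift "gvopvv" by 4
  'g' (pos 6) + 4 = pos 10 = 'k'
  'v' (pos 21) + 4 = pos 25 = 'z'
  'o' (pos 14) + 4 = pos 18 = 's'
  'p' (pos 15) + 4 = pos 19 = 't'
  'v' (pos 21) + 4 = pos 25 = 'z'
  'v' (pos 21) + 4 = pos 25 = 'z'
Result: kzstzz

kzstzz


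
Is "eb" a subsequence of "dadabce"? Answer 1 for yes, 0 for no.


Check if "eb" is a subsequence of "dadabce"
Greedy scan:
  Position 0 ('d'): no match needed
  Position 1 ('a'): no match needed
  Position 2 ('d'): no match needed
  Position 3 ('a'): no match needed
  Position 4 ('b'): no match needed
  Position 5 ('c'): no match needed
  Position 6 ('e'): matches sub[0] = 'e'
Only matched 1/2 characters => not a subsequence

0


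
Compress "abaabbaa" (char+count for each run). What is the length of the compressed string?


Input: abaabbaa
Runs:
  'a' x 1 => "a1"
  'b' x 1 => "b1"
  'a' x 2 => "a2"
  'b' x 2 => "b2"
  'a' x 2 => "a2"
Compressed: "a1b1a2b2a2"
Compressed length: 10

10


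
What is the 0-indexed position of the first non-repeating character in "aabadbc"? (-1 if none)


Input: aabadbc
Character frequencies:
  'a': 3
  'b': 2
  'c': 1
  'd': 1
Scanning left to right for freq == 1:
  Position 0 ('a'): freq=3, skip
  Position 1 ('a'): freq=3, skip
  Position 2 ('b'): freq=2, skip
  Position 3 ('a'): freq=3, skip
  Position 4 ('d'): unique! => answer = 4

4


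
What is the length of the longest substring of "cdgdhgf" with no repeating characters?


Input: "cdgdhgf"
Sliding window (track last position of each char):
  Position 0 ('c'): window [0,0] length 1 -- new best
  Position 1 ('d'): window [0,1] length 2 -- new best
  Position 2 ('g'): window [0,2] length 3 -- new best
  Position 3 ('d'): repeat (last at 1), move window start to 2
  Position 3 ('d'): window [2,3] length 2
  Position 4 ('h'): window [2,4] length 3
  Position 5 ('g'): repeat (last at 2), move window start to 3
  Position 5 ('g'): window [3,5] length 3
  Position 6 ('f'): window [3,6] length 4 -- new best
Longest substring with no repeats: "dhgf" with length 4

4


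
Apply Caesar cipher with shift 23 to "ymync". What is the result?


Caesar cipher: shift "ymync" by 23
  'y' (pos 24) + 23 = pos 21 = 'v'
  'm' (pos 12) + 23 = pos 9 = 'j'
  'y' (pos 24) + 23 = pos 21 = 'v'
  'n' (pos 13) + 23 = pos 10 = 'k'
  'c' (pos 2) + 23 = pos 25 = 'z'
Result: vjvkz

vjvkz


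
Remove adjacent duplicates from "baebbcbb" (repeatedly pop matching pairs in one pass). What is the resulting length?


Input: baebbcbb
Stack-based adjacent duplicate removal:
  Read 'b': push. Stack: b
  Read 'a': push. Stack: ba
  Read 'e': push. Stack: bae
  Read 'b': push. Stack: baeb
  Read 'b': matches stack top 'b' => pop. Stack: bae
  Read 'c': push. Stack: baec
  Read 'b': push. Stack: baecb
  Read 'b': matches stack top 'b' => pop. Stack: baec
Final stack: "baec" (length 4)

4


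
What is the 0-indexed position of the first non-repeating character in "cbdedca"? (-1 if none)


Input: cbdedca
Character frequencies:
  'a': 1
  'b': 1
  'c': 2
  'd': 2
  'e': 1
Scanning left to right for freq == 1:
  Position 0 ('c'): freq=2, skip
  Position 1 ('b'): unique! => answer = 1

1


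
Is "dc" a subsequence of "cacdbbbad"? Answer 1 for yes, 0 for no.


Check if "dc" is a subsequence of "cacdbbbad"
Greedy scan:
  Position 0 ('c'): no match needed
  Position 1 ('a'): no match needed
  Position 2 ('c'): no match needed
  Position 3 ('d'): matches sub[0] = 'd'
  Position 4 ('b'): no match needed
  Position 5 ('b'): no match needed
  Position 6 ('b'): no match needed
  Position 7 ('a'): no match needed
  Position 8 ('d'): no match needed
Only matched 1/2 characters => not a subsequence

0


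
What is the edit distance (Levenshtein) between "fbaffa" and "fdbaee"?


Computing edit distance: "fbaffa" -> "fdbaee"
DP table:
           f    d    b    a    e    e
      0    1    2    3    4    5    6
  f   1    0    1    2    3    4    5
  b   2    1    1    1    2    3    4
  a   3    2    2    2    1    2    3
  f   4    3    3    3    2    2    3
  f   5    4    4    4    3    3    3
  a   6    5    5    5    4    4    4
Edit distance = dp[6][6] = 4

4


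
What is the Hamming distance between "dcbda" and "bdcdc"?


Comparing "dcbda" and "bdcdc" position by position:
  Position 0: 'd' vs 'b' => differ
  Position 1: 'c' vs 'd' => differ
  Position 2: 'b' vs 'c' => differ
  Position 3: 'd' vs 'd' => same
  Position 4: 'a' vs 'c' => differ
Total differences (Hamming distance): 4

4


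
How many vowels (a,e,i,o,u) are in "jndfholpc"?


Input: jndfholpc
Checking each character:
  'j' at position 0: consonant
  'n' at position 1: consonant
  'd' at position 2: consonant
  'f' at position 3: consonant
  'h' at position 4: consonant
  'o' at position 5: vowel (running total: 1)
  'l' at position 6: consonant
  'p' at position 7: consonant
  'c' at position 8: consonant
Total vowels: 1

1


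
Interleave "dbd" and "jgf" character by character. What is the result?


Interleaving "dbd" and "jgf":
  Position 0: 'd' from first, 'j' from second => "dj"
  Position 1: 'b' from first, 'g' from second => "bg"
  Position 2: 'd' from first, 'f' from second => "df"
Result: djbgdf

djbgdf


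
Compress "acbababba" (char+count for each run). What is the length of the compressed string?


Input: acbababba
Runs:
  'a' x 1 => "a1"
  'c' x 1 => "c1"
  'b' x 1 => "b1"
  'a' x 1 => "a1"
  'b' x 1 => "b1"
  'a' x 1 => "a1"
  'b' x 2 => "b2"
  'a' x 1 => "a1"
Compressed: "a1c1b1a1b1a1b2a1"
Compressed length: 16

16


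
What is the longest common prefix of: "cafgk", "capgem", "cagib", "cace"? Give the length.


Words: cafgk, capgem, cagib, cace
  Position 0: all 'c' => match
  Position 1: all 'a' => match
  Position 2: ('f', 'p', 'g', 'c') => mismatch, stop
LCP = "ca" (length 2)

2


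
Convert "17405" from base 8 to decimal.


Input: "17405" in base 8
Positional expansion:
  Digit '1' (value 1) x 8^4 = 4096
  Digit '7' (value 7) x 8^3 = 3584
  Digit '4' (value 4) x 8^2 = 256
  Digit '0' (value 0) x 8^1 = 0
  Digit '5' (value 5) x 8^0 = 5
Sum = 7941

7941


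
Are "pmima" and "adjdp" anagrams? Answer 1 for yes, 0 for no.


Strings: "pmima", "adjdp"
Sorted first:  aimmp
Sorted second: addjp
Differ at position 1: 'i' vs 'd' => not anagrams

0


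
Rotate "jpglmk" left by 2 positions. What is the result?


Input: "jpglmk", rotate left by 2
First 2 characters: "jp"
Remaining characters: "glmk"
Concatenate remaining + first: "glmk" + "jp" = "glmkjp"

glmkjp


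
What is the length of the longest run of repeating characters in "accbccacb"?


Input: "accbccacb"
Scanning for longest run:
  Position 1 ('c'): new char, reset run to 1
  Position 2 ('c'): continues run of 'c', length=2
  Position 3 ('b'): new char, reset run to 1
  Position 4 ('c'): new char, reset run to 1
  Position 5 ('c'): continues run of 'c', length=2
  Position 6 ('a'): new char, reset run to 1
  Position 7 ('c'): new char, reset run to 1
  Position 8 ('b'): new char, reset run to 1
Longest run: 'c' with length 2

2


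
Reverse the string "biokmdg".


Input: biokmdg
Reading characters right to left:
  Position 6: 'g'
  Position 5: 'd'
  Position 4: 'm'
  Position 3: 'k'
  Position 2: 'o'
  Position 1: 'i'
  Position 0: 'b'
Reversed: gdmkoib

gdmkoib


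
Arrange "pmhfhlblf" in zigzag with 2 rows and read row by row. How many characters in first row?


Zigzag "pmhfhlblf" into 2 rows:
Placing characters:
  'p' => row 0
  'm' => row 1
  'h' => row 0
  'f' => row 1
  'h' => row 0
  'l' => row 1
  'b' => row 0
  'l' => row 1
  'f' => row 0
Rows:
  Row 0: "phhbf"
  Row 1: "mfll"
First row length: 5

5


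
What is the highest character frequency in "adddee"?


Input: adddee
Character counts:
  'a': 1
  'd': 3
  'e': 2
Maximum frequency: 3

3


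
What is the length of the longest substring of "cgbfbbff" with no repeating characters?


Input: "cgbfbbff"
Sliding window (track last position of each char):
  Position 0 ('c'): window [0,0] length 1 -- new best
  Position 1 ('g'): window [0,1] length 2 -- new best
  Position 2 ('b'): window [0,2] length 3 -- new best
  Position 3 ('f'): window [0,3] length 4 -- new best
  Position 4 ('b'): repeat (last at 2), move window start to 3
  Position 4 ('b'): window [3,4] length 2
  Position 5 ('b'): repeat (last at 4), move window start to 5
  Position 5 ('b'): window [5,5] length 1
  Position 6 ('f'): window [5,6] length 2
  Position 7 ('f'): repeat (last at 6), move window start to 7
  Position 7 ('f'): window [7,7] length 1
Longest substring with no repeats: "cgbf" with length 4

4


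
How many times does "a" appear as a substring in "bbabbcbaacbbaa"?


Searching for "a" in "bbabbcbaacbbaa"
Scanning each position:
  Position 0: "b" => no
  Position 1: "b" => no
  Position 2: "a" => MATCH
  Position 3: "b" => no
  Position 4: "b" => no
  Position 5: "c" => no
  Position 6: "b" => no
  Position 7: "a" => MATCH
  Position 8: "a" => MATCH
  Position 9: "c" => no
  Position 10: "b" => no
  Position 11: "b" => no
  Position 12: "a" => MATCH
  Position 13: "a" => MATCH
Total occurrences: 5

5


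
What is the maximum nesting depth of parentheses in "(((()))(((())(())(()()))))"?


Input: "(((()))(((())(())(()()))))"
Tracking depth:
  Position 0 '(': depth becomes 1
  Position 1 '(': depth becomes 2
  Position 2 '(': depth becomes 3
  Position 3 '(': depth becomes 4
  Position 4 ')': depth becomes 3
  Position 5 ')': depth becomes 2
  Position 6 ')': depth becomes 1
  Position 7 '(': depth becomes 2
  Position 8 '(': depth becomes 3
  Position 9 '(': depth becomes 4
  Position 10 '(': depth becomes 5
  Position 11 ')': depth becomes 4
  Position 12 ')': depth becomes 3
  Position 13 '(': depth becomes 4
  Position 14 '(': depth becomes 5
  Position 15 ')': depth becomes 4
  Position 16 ')': depth becomes 3
  Position 17 '(': depth becomes 4
  Position 18 '(': depth becomes 5
  Position 19 ')': depth becomes 4
  Position 20 '(': depth becomes 5
  Position 21 ')': depth becomes 4
  Position 22 ')': depth becomes 3
  Position 23 ')': depth becomes 2
  Position 24 ')': depth becomes 1
  Position 25 ')': depth becomes 0
Maximum depth reached: 5

5


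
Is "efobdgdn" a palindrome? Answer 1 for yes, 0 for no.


Input: efobdgdn
Reversed: ndgdbofe
  Compare pos 0 ('e') with pos 7 ('n'): MISMATCH
  Compare pos 1 ('f') with pos 6 ('d'): MISMATCH
  Compare pos 2 ('o') with pos 5 ('g'): MISMATCH
  Compare pos 3 ('b') with pos 4 ('d'): MISMATCH
Result: not a palindrome

0


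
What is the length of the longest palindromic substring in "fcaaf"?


Input: "fcaaf"
Checking substrings for palindromes:
  [2:4] "aa" (len 2) => palindrome
Longest palindromic substring: "aa" with length 2

2


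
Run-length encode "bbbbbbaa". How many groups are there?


Input: bbbbbbaa
Scanning for consecutive runs:
  Group 1: 'b' x 6 (positions 0-5)
  Group 2: 'a' x 2 (positions 6-7)
Total groups: 2

2


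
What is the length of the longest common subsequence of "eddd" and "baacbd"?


LCS of "eddd" and "baacbd"
DP table:
           b    a    a    c    b    d
      0    0    0    0    0    0    0
  e   0    0    0    0    0    0    0
  d   0    0    0    0    0    0    1
  d   0    0    0    0    0    0    1
  d   0    0    0    0    0    0    1
LCS length = dp[4][6] = 1

1


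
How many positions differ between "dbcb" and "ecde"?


Comparing "dbcb" and "ecde" position by position:
  Position 0: 'd' vs 'e' => DIFFER
  Position 1: 'b' vs 'c' => DIFFER
  Position 2: 'c' vs 'd' => DIFFER
  Position 3: 'b' vs 'e' => DIFFER
Positions that differ: 4

4


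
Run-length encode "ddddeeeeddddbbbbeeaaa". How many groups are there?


Input: ddddeeeeddddbbbbeeaaa
Scanning for consecutive runs:
  Group 1: 'd' x 4 (positions 0-3)
  Group 2: 'e' x 4 (positions 4-7)
  Group 3: 'd' x 4 (positions 8-11)
  Group 4: 'b' x 4 (positions 12-15)
  Group 5: 'e' x 2 (positions 16-17)
  Group 6: 'a' x 3 (positions 18-20)
Total groups: 6

6


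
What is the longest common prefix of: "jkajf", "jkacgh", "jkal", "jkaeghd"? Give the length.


Words: jkajf, jkacgh, jkal, jkaeghd
  Position 0: all 'j' => match
  Position 1: all 'k' => match
  Position 2: all 'a' => match
  Position 3: ('j', 'c', 'l', 'e') => mismatch, stop
LCP = "jka" (length 3)

3


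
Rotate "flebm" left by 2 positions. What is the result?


Input: "flebm", rotate left by 2
First 2 characters: "fl"
Remaining characters: "ebm"
Concatenate remaining + first: "ebm" + "fl" = "ebmfl"

ebmfl


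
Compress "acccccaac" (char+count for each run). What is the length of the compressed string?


Input: acccccaac
Runs:
  'a' x 1 => "a1"
  'c' x 5 => "c5"
  'a' x 2 => "a2"
  'c' x 1 => "c1"
Compressed: "a1c5a2c1"
Compressed length: 8

8


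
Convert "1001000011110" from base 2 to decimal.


Input: "1001000011110" in base 2
Positional expansion:
  Digit '1' (value 1) x 2^12 = 4096
  Digit '0' (value 0) x 2^11 = 0
  Digit '0' (value 0) x 2^10 = 0
  Digit '1' (value 1) x 2^9 = 512
  Digit '0' (value 0) x 2^8 = 0
  Digit '0' (value 0) x 2^7 = 0
  Digit '0' (value 0) x 2^6 = 0
  Digit '0' (value 0) x 2^5 = 0
  Digit '1' (value 1) x 2^4 = 16
  Digit '1' (value 1) x 2^3 = 8
  Digit '1' (value 1) x 2^2 = 4
  Digit '1' (value 1) x 2^1 = 2
  Digit '0' (value 0) x 2^0 = 0
Sum = 4638

4638


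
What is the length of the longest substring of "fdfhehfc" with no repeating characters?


Input: "fdfhehfc"
Sliding window (track last position of each char):
  Position 0 ('f'): window [0,0] length 1 -- new best
  Position 1 ('d'): window [0,1] length 2 -- new best
  Position 2 ('f'): repeat (last at 0), move window start to 1
  Position 2 ('f'): window [1,2] length 2
  Position 3 ('h'): window [1,3] length 3 -- new best
  Position 4 ('e'): window [1,4] length 4 -- new best
  Position 5 ('h'): repeat (last at 3), move window start to 4
  Position 5 ('h'): window [4,5] length 2
  Position 6 ('f'): window [4,6] length 3
  Position 7 ('c'): window [4,7] length 4
Longest substring with no repeats: "dfhe" with length 4

4


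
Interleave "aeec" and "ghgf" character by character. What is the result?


Interleaving "aeec" and "ghgf":
  Position 0: 'a' from first, 'g' from second => "ag"
  Position 1: 'e' from first, 'h' from second => "eh"
  Position 2: 'e' from first, 'g' from second => "eg"
  Position 3: 'c' from first, 'f' from second => "cf"
Result: agehegcf

agehegcf


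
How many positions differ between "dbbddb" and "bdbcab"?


Comparing "dbbddb" and "bdbcab" position by position:
  Position 0: 'd' vs 'b' => DIFFER
  Position 1: 'b' vs 'd' => DIFFER
  Position 2: 'b' vs 'b' => same
  Position 3: 'd' vs 'c' => DIFFER
  Position 4: 'd' vs 'a' => DIFFER
  Position 5: 'b' vs 'b' => same
Positions that differ: 4

4


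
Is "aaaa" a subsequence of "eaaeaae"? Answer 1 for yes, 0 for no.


Check if "aaaa" is a subsequence of "eaaeaae"
Greedy scan:
  Position 0 ('e'): no match needed
  Position 1 ('a'): matches sub[0] = 'a'
  Position 2 ('a'): matches sub[1] = 'a'
  Position 3 ('e'): no match needed
  Position 4 ('a'): matches sub[2] = 'a'
  Position 5 ('a'): matches sub[3] = 'a'
  Position 6 ('e'): no match needed
All 4 characters matched => is a subsequence

1


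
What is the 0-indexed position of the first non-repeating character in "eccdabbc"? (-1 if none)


Input: eccdabbc
Character frequencies:
  'a': 1
  'b': 2
  'c': 3
  'd': 1
  'e': 1
Scanning left to right for freq == 1:
  Position 0 ('e'): unique! => answer = 0

0


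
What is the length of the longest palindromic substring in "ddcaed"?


Input: "ddcaed"
Checking substrings for palindromes:
  [0:2] "dd" (len 2) => palindrome
Longest palindromic substring: "dd" with length 2

2


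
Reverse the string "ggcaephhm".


Input: ggcaephhm
Reading characters right to left:
  Position 8: 'm'
  Position 7: 'h'
  Position 6: 'h'
  Position 5: 'p'
  Position 4: 'e'
  Position 3: 'a'
  Position 2: 'c'
  Position 1: 'g'
  Position 0: 'g'
Reversed: mhhpeacgg

mhhpeacgg


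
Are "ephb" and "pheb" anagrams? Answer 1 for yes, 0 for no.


Strings: "ephb", "pheb"
Sorted first:  behp
Sorted second: behp
Sorted forms match => anagrams

1


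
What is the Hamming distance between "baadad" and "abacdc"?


Comparing "baadad" and "abacdc" position by position:
  Position 0: 'b' vs 'a' => differ
  Position 1: 'a' vs 'b' => differ
  Position 2: 'a' vs 'a' => same
  Position 3: 'd' vs 'c' => differ
  Position 4: 'a' vs 'd' => differ
  Position 5: 'd' vs 'c' => differ
Total differences (Hamming distance): 5

5


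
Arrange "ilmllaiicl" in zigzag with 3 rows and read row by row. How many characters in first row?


Zigzag "ilmllaiicl" into 3 rows:
Placing characters:
  'i' => row 0
  'l' => row 1
  'm' => row 2
  'l' => row 1
  'l' => row 0
  'a' => row 1
  'i' => row 2
  'i' => row 1
  'c' => row 0
  'l' => row 1
Rows:
  Row 0: "ilc"
  Row 1: "llail"
  Row 2: "mi"
First row length: 3

3


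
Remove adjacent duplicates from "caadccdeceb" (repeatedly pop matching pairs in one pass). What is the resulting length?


Input: caadccdeceb
Stack-based adjacent duplicate removal:
  Read 'c': push. Stack: c
  Read 'a': push. Stack: ca
  Read 'a': matches stack top 'a' => pop. Stack: c
  Read 'd': push. Stack: cd
  Read 'c': push. Stack: cdc
  Read 'c': matches stack top 'c' => pop. Stack: cd
  Read 'd': matches stack top 'd' => pop. Stack: c
  Read 'e': push. Stack: ce
  Read 'c': push. Stack: cec
  Read 'e': push. Stack: cece
  Read 'b': push. Stack: ceceb
Final stack: "ceceb" (length 5)

5


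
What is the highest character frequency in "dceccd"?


Input: dceccd
Character counts:
  'c': 3
  'd': 2
  'e': 1
Maximum frequency: 3

3


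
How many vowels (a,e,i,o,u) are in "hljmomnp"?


Input: hljmomnp
Checking each character:
  'h' at position 0: consonant
  'l' at position 1: consonant
  'j' at position 2: consonant
  'm' at position 3: consonant
  'o' at position 4: vowel (running total: 1)
  'm' at position 5: consonant
  'n' at position 6: consonant
  'p' at position 7: consonant
Total vowels: 1

1


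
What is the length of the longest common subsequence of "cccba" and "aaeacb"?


LCS of "cccba" and "aaeacb"
DP table:
           a    a    e    a    c    b
      0    0    0    0    0    0    0
  c   0    0    0    0    0    1    1
  c   0    0    0    0    0    1    1
  c   0    0    0    0    0    1    1
  b   0    0    0    0    0    1    2
  a   0    1    1    1    1    1    2
LCS length = dp[5][6] = 2

2


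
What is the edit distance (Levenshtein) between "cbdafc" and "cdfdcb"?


Computing edit distance: "cbdafc" -> "cdfdcb"
DP table:
           c    d    f    d    c    b
      0    1    2    3    4    5    6
  c   1    0    1    2    3    4    5
  b   2    1    1    2    3    4    4
  d   3    2    1    2    2    3    4
  a   4    3    2    2    3    3    4
  f   5    4    3    2    3    4    4
  c   6    5    4    3    3    3    4
Edit distance = dp[6][6] = 4

4


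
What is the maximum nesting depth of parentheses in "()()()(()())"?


Input: "()()()(()())"
Tracking depth:
  Position 0 '(': depth becomes 1
  Position 1 ')': depth becomes 0
  Position 2 '(': depth becomes 1
  Position 3 ')': depth becomes 0
  Position 4 '(': depth becomes 1
  Position 5 ')': depth becomes 0
  Position 6 '(': depth becomes 1
  Position 7 '(': depth becomes 2
  Position 8 ')': depth becomes 1
  Position 9 '(': depth becomes 2
  Position 10 ')': depth becomes 1
  Position 11 ')': depth becomes 0
Maximum depth reached: 2

2


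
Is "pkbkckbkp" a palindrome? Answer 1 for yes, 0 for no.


Input: pkbkckbkp
Reversed: pkbkckbkp
  Compare pos 0 ('p') with pos 8 ('p'): match
  Compare pos 1 ('k') with pos 7 ('k'): match
  Compare pos 2 ('b') with pos 6 ('b'): match
  Compare pos 3 ('k') with pos 5 ('k'): match
Result: palindrome

1


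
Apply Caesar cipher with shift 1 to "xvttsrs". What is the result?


Caesar cipher: shift "xvttsrs" by 1
  'x' (pos 23) + 1 = pos 24 = 'y'
  'v' (pos 21) + 1 = pos 22 = 'w'
  't' (pos 19) + 1 = pos 20 = 'u'
  't' (pos 19) + 1 = pos 20 = 'u'
  's' (pos 18) + 1 = pos 19 = 't'
  'r' (pos 17) + 1 = pos 18 = 's'
  's' (pos 18) + 1 = pos 19 = 't'
Result: ywuutst

ywuutst


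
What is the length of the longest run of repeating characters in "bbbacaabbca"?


Input: "bbbacaabbca"
Scanning for longest run:
  Position 1 ('b'): continues run of 'b', length=2
  Position 2 ('b'): continues run of 'b', length=3
  Position 3 ('a'): new char, reset run to 1
  Position 4 ('c'): new char, reset run to 1
  Position 5 ('a'): new char, reset run to 1
  Position 6 ('a'): continues run of 'a', length=2
  Position 7 ('b'): new char, reset run to 1
  Position 8 ('b'): continues run of 'b', length=2
  Position 9 ('c'): new char, reset run to 1
  Position 10 ('a'): new char, reset run to 1
Longest run: 'b' with length 3

3


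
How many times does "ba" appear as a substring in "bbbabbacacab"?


Searching for "ba" in "bbbabbacacab"
Scanning each position:
  Position 0: "bb" => no
  Position 1: "bb" => no
  Position 2: "ba" => MATCH
  Position 3: "ab" => no
  Position 4: "bb" => no
  Position 5: "ba" => MATCH
  Position 6: "ac" => no
  Position 7: "ca" => no
  Position 8: "ac" => no
  Position 9: "ca" => no
  Position 10: "ab" => no
Total occurrences: 2

2


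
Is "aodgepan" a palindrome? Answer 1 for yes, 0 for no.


Input: aodgepan
Reversed: napegdoa
  Compare pos 0 ('a') with pos 7 ('n'): MISMATCH
  Compare pos 1 ('o') with pos 6 ('a'): MISMATCH
  Compare pos 2 ('d') with pos 5 ('p'): MISMATCH
  Compare pos 3 ('g') with pos 4 ('e'): MISMATCH
Result: not a palindrome

0


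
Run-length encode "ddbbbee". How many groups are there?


Input: ddbbbee
Scanning for consecutive runs:
  Group 1: 'd' x 2 (positions 0-1)
  Group 2: 'b' x 3 (positions 2-4)
  Group 3: 'e' x 2 (positions 5-6)
Total groups: 3

3


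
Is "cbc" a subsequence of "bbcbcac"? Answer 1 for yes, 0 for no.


Check if "cbc" is a subsequence of "bbcbcac"
Greedy scan:
  Position 0 ('b'): no match needed
  Position 1 ('b'): no match needed
  Position 2 ('c'): matches sub[0] = 'c'
  Position 3 ('b'): matches sub[1] = 'b'
  Position 4 ('c'): matches sub[2] = 'c'
  Position 5 ('a'): no match needed
  Position 6 ('c'): no match needed
All 3 characters matched => is a subsequence

1


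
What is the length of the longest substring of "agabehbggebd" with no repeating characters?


Input: "agabehbggebd"
Sliding window (track last position of each char):
  Position 0 ('a'): window [0,0] length 1 -- new best
  Position 1 ('g'): window [0,1] length 2 -- new best
  Position 2 ('a'): repeat (last at 0), move window start to 1
  Position 2 ('a'): window [1,2] length 2
  Position 3 ('b'): window [1,3] length 3 -- new best
  Position 4 ('e'): window [1,4] length 4 -- new best
  Position 5 ('h'): window [1,5] length 5 -- new best
  Position 6 ('b'): repeat (last at 3), move window start to 4
  Position 6 ('b'): window [4,6] length 3
  Position 7 ('g'): window [4,7] length 4
  Position 8 ('g'): repeat (last at 7), move window start to 8
  Position 8 ('g'): window [8,8] length 1
  Position 9 ('e'): window [8,9] length 2
  Position 10 ('b'): window [8,10] length 3
  Position 11 ('d'): window [8,11] length 4
Longest substring with no repeats: "gabeh" with length 5

5


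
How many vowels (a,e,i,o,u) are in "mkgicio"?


Input: mkgicio
Checking each character:
  'm' at position 0: consonant
  'k' at position 1: consonant
  'g' at position 2: consonant
  'i' at position 3: vowel (running total: 1)
  'c' at position 4: consonant
  'i' at position 5: vowel (running total: 2)
  'o' at position 6: vowel (running total: 3)
Total vowels: 3

3


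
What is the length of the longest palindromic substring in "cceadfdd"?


Input: "cceadfdd"
Checking substrings for palindromes:
  [4:7] "dfd" (len 3) => palindrome
  [0:2] "cc" (len 2) => palindrome
  [6:8] "dd" (len 2) => palindrome
Longest palindromic substring: "dfd" with length 3

3


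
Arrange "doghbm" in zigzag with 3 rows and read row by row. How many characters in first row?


Zigzag "doghbm" into 3 rows:
Placing characters:
  'd' => row 0
  'o' => row 1
  'g' => row 2
  'h' => row 1
  'b' => row 0
  'm' => row 1
Rows:
  Row 0: "db"
  Row 1: "ohm"
  Row 2: "g"
First row length: 2

2


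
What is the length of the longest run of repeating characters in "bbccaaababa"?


Input: "bbccaaababa"
Scanning for longest run:
  Position 1 ('b'): continues run of 'b', length=2
  Position 2 ('c'): new char, reset run to 1
  Position 3 ('c'): continues run of 'c', length=2
  Position 4 ('a'): new char, reset run to 1
  Position 5 ('a'): continues run of 'a', length=2
  Position 6 ('a'): continues run of 'a', length=3
  Position 7 ('b'): new char, reset run to 1
  Position 8 ('a'): new char, reset run to 1
  Position 9 ('b'): new char, reset run to 1
  Position 10 ('a'): new char, reset run to 1
Longest run: 'a' with length 3

3


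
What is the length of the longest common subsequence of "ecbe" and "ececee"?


LCS of "ecbe" and "ececee"
DP table:
           e    c    e    c    e    e
      0    0    0    0    0    0    0
  e   0    1    1    1    1    1    1
  c   0    1    2    2    2    2    2
  b   0    1    2    2    2    2    2
  e   0    1    2    3    3    3    3
LCS length = dp[4][6] = 3

3


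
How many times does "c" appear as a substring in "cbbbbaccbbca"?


Searching for "c" in "cbbbbaccbbca"
Scanning each position:
  Position 0: "c" => MATCH
  Position 1: "b" => no
  Position 2: "b" => no
  Position 3: "b" => no
  Position 4: "b" => no
  Position 5: "a" => no
  Position 6: "c" => MATCH
  Position 7: "c" => MATCH
  Position 8: "b" => no
  Position 9: "b" => no
  Position 10: "c" => MATCH
  Position 11: "a" => no
Total occurrences: 4

4


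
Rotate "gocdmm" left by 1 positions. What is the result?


Input: "gocdmm", rotate left by 1
First 1 characters: "g"
Remaining characters: "ocdmm"
Concatenate remaining + first: "ocdmm" + "g" = "ocdmmg"

ocdmmg


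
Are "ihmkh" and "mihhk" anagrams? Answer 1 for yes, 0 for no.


Strings: "ihmkh", "mihhk"
Sorted first:  hhikm
Sorted second: hhikm
Sorted forms match => anagrams

1


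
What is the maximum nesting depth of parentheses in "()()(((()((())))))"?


Input: "()()(((()((())))))"
Tracking depth:
  Position 0 '(': depth becomes 1
  Position 1 ')': depth becomes 0
  Position 2 '(': depth becomes 1
  Position 3 ')': depth becomes 0
  Position 4 '(': depth becomes 1
  Position 5 '(': depth becomes 2
  Position 6 '(': depth becomes 3
  Position 7 '(': depth becomes 4
  Position 8 ')': depth becomes 3
  Position 9 '(': depth becomes 4
  Position 10 '(': depth becomes 5
  Position 11 '(': depth becomes 6
  Position 12 ')': depth becomes 5
  Position 13 ')': depth becomes 4
  Position 14 ')': depth becomes 3
  Position 15 ')': depth becomes 2
  Position 16 ')': depth becomes 1
  Position 17 ')': depth becomes 0
Maximum depth reached: 6

6


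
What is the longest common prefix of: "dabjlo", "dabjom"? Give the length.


Words: dabjlo, dabjom
  Position 0: all 'd' => match
  Position 1: all 'a' => match
  Position 2: all 'b' => match
  Position 3: all 'j' => match
  Position 4: ('l', 'o') => mismatch, stop
LCP = "dabj" (length 4)

4


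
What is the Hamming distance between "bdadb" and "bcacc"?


Comparing "bdadb" and "bcacc" position by position:
  Position 0: 'b' vs 'b' => same
  Position 1: 'd' vs 'c' => differ
  Position 2: 'a' vs 'a' => same
  Position 3: 'd' vs 'c' => differ
  Position 4: 'b' vs 'c' => differ
Total differences (Hamming distance): 3

3


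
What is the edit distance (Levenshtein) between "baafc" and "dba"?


Computing edit distance: "baafc" -> "dba"
DP table:
           d    b    a
      0    1    2    3
  b   1    1    1    2
  a   2    2    2    1
  a   3    3    3    2
  f   4    4    4    3
  c   5    5    5    4
Edit distance = dp[5][3] = 4

4


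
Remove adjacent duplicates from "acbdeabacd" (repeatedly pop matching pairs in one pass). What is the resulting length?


Input: acbdeabacd
Stack-based adjacent duplicate removal:
  Read 'a': push. Stack: a
  Read 'c': push. Stack: ac
  Read 'b': push. Stack: acb
  Read 'd': push. Stack: acbd
  Read 'e': push. Stack: acbde
  Read 'a': push. Stack: acbdea
  Read 'b': push. Stack: acbdeab
  Read 'a': push. Stack: acbdeaba
  Read 'c': push. Stack: acbdeabac
  Read 'd': push. Stack: acbdeabacd
Final stack: "acbdeabacd" (length 10)

10


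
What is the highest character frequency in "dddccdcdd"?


Input: dddccdcdd
Character counts:
  'c': 3
  'd': 6
Maximum frequency: 6

6


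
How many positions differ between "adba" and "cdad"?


Comparing "adba" and "cdad" position by position:
  Position 0: 'a' vs 'c' => DIFFER
  Position 1: 'd' vs 'd' => same
  Position 2: 'b' vs 'a' => DIFFER
  Position 3: 'a' vs 'd' => DIFFER
Positions that differ: 3

3


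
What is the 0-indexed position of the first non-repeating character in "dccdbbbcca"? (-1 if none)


Input: dccdbbbcca
Character frequencies:
  'a': 1
  'b': 3
  'c': 4
  'd': 2
Scanning left to right for freq == 1:
  Position 0 ('d'): freq=2, skip
  Position 1 ('c'): freq=4, skip
  Position 2 ('c'): freq=4, skip
  Position 3 ('d'): freq=2, skip
  Position 4 ('b'): freq=3, skip
  Position 5 ('b'): freq=3, skip
  Position 6 ('b'): freq=3, skip
  Position 7 ('c'): freq=4, skip
  Position 8 ('c'): freq=4, skip
  Position 9 ('a'): unique! => answer = 9

9


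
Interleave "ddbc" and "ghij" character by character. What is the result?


Interleaving "ddbc" and "ghij":
  Position 0: 'd' from first, 'g' from second => "dg"
  Position 1: 'd' from first, 'h' from second => "dh"
  Position 2: 'b' from first, 'i' from second => "bi"
  Position 3: 'c' from first, 'j' from second => "cj"
Result: dgdhbicj

dgdhbicj


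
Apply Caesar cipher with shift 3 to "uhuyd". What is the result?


Caesar cipher: shift "uhuyd" by 3
  'u' (pos 20) + 3 = pos 23 = 'x'
  'h' (pos 7) + 3 = pos 10 = 'k'
  'u' (pos 20) + 3 = pos 23 = 'x'
  'y' (pos 24) + 3 = pos 1 = 'b'
  'd' (pos 3) + 3 = pos 6 = 'g'
Result: xkxbg

xkxbg


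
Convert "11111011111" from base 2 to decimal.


Input: "11111011111" in base 2
Positional expansion:
  Digit '1' (value 1) x 2^10 = 1024
  Digit '1' (value 1) x 2^9 = 512
  Digit '1' (value 1) x 2^8 = 256
  Digit '1' (value 1) x 2^7 = 128
  Digit '1' (value 1) x 2^6 = 64
  Digit '0' (value 0) x 2^5 = 0
  Digit '1' (value 1) x 2^4 = 16
  Digit '1' (value 1) x 2^3 = 8
  Digit '1' (value 1) x 2^2 = 4
  Digit '1' (value 1) x 2^1 = 2
  Digit '1' (value 1) x 2^0 = 1
Sum = 2015

2015


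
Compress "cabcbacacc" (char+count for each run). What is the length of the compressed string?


Input: cabcbacacc
Runs:
  'c' x 1 => "c1"
  'a' x 1 => "a1"
  'b' x 1 => "b1"
  'c' x 1 => "c1"
  'b' x 1 => "b1"
  'a' x 1 => "a1"
  'c' x 1 => "c1"
  'a' x 1 => "a1"
  'c' x 2 => "c2"
Compressed: "c1a1b1c1b1a1c1a1c2"
Compressed length: 18

18


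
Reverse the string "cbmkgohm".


Input: cbmkgohm
Reading characters right to left:
  Position 7: 'm'
  Position 6: 'h'
  Position 5: 'o'
  Position 4: 'g'
  Position 3: 'k'
  Position 2: 'm'
  Position 1: 'b'
  Position 0: 'c'
Reversed: mhogkmbc

mhogkmbc


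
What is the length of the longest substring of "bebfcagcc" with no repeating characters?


Input: "bebfcagcc"
Sliding window (track last position of each char):
  Position 0 ('b'): window [0,0] length 1 -- new best
  Position 1 ('e'): window [0,1] length 2 -- new best
  Position 2 ('b'): repeat (last at 0), move window start to 1
  Position 2 ('b'): window [1,2] length 2
  Position 3 ('f'): window [1,3] length 3 -- new best
  Position 4 ('c'): window [1,4] length 4 -- new best
  Position 5 ('a'): window [1,5] length 5 -- new best
  Position 6 ('g'): window [1,6] length 6 -- new best
  Position 7 ('c'): repeat (last at 4), move window start to 5
  Position 7 ('c'): window [5,7] length 3
  Position 8 ('c'): repeat (last at 7), move window start to 8
  Position 8 ('c'): window [8,8] length 1
Longest substring with no repeats: "ebfcag" with length 6

6


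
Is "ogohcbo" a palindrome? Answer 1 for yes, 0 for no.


Input: ogohcbo
Reversed: obchogo
  Compare pos 0 ('o') with pos 6 ('o'): match
  Compare pos 1 ('g') with pos 5 ('b'): MISMATCH
  Compare pos 2 ('o') with pos 4 ('c'): MISMATCH
Result: not a palindrome

0


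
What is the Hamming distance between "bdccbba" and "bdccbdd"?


Comparing "bdccbba" and "bdccbdd" position by position:
  Position 0: 'b' vs 'b' => same
  Position 1: 'd' vs 'd' => same
  Position 2: 'c' vs 'c' => same
  Position 3: 'c' vs 'c' => same
  Position 4: 'b' vs 'b' => same
  Position 5: 'b' vs 'd' => differ
  Position 6: 'a' vs 'd' => differ
Total differences (Hamming distance): 2

2


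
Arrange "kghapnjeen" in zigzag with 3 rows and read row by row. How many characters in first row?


Zigzag "kghapnjeen" into 3 rows:
Placing characters:
  'k' => row 0
  'g' => row 1
  'h' => row 2
  'a' => row 1
  'p' => row 0
  'n' => row 1
  'j' => row 2
  'e' => row 1
  'e' => row 0
  'n' => row 1
Rows:
  Row 0: "kpe"
  Row 1: "ganen"
  Row 2: "hj"
First row length: 3

3


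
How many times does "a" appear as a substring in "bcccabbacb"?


Searching for "a" in "bcccabbacb"
Scanning each position:
  Position 0: "b" => no
  Position 1: "c" => no
  Position 2: "c" => no
  Position 3: "c" => no
  Position 4: "a" => MATCH
  Position 5: "b" => no
  Position 6: "b" => no
  Position 7: "a" => MATCH
  Position 8: "c" => no
  Position 9: "b" => no
Total occurrences: 2

2


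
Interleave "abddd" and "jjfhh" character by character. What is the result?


Interleaving "abddd" and "jjfhh":
  Position 0: 'a' from first, 'j' from second => "aj"
  Position 1: 'b' from first, 'j' from second => "bj"
  Position 2: 'd' from first, 'f' from second => "df"
  Position 3: 'd' from first, 'h' from second => "dh"
  Position 4: 'd' from first, 'h' from second => "dh"
Result: ajbjdfdhdh

ajbjdfdhdh


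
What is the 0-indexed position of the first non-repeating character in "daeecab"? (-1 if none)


Input: daeecab
Character frequencies:
  'a': 2
  'b': 1
  'c': 1
  'd': 1
  'e': 2
Scanning left to right for freq == 1:
  Position 0 ('d'): unique! => answer = 0

0


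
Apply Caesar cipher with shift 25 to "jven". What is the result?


Caesar cipher: shift "jven" by 25
  'j' (pos 9) + 25 = pos 8 = 'i'
  'v' (pos 21) + 25 = pos 20 = 'u'
  'e' (pos 4) + 25 = pos 3 = 'd'
  'n' (pos 13) + 25 = pos 12 = 'm'
Result: iudm

iudm


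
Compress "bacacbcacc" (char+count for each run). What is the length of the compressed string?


Input: bacacbcacc
Runs:
  'b' x 1 => "b1"
  'a' x 1 => "a1"
  'c' x 1 => "c1"
  'a' x 1 => "a1"
  'c' x 1 => "c1"
  'b' x 1 => "b1"
  'c' x 1 => "c1"
  'a' x 1 => "a1"
  'c' x 2 => "c2"
Compressed: "b1a1c1a1c1b1c1a1c2"
Compressed length: 18

18


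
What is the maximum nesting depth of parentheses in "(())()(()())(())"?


Input: "(())()(()())(())"
Tracking depth:
  Position 0 '(': depth becomes 1
  Position 1 '(': depth becomes 2
  Position 2 ')': depth becomes 1
  Position 3 ')': depth becomes 0
  Position 4 '(': depth becomes 1
  Position 5 ')': depth becomes 0
  Position 6 '(': depth becomes 1
  Position 7 '(': depth becomes 2
  Position 8 ')': depth becomes 1
  Position 9 '(': depth becomes 2
  Position 10 ')': depth becomes 1
  Position 11 ')': depth becomes 0
  Position 12 '(': depth becomes 1
  Position 13 '(': depth becomes 2
  Position 14 ')': depth becomes 1
  Position 15 ')': depth becomes 0
Maximum depth reached: 2

2
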